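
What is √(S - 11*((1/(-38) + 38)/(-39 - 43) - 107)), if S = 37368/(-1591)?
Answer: √7118875249434463/2478778 ≈ 34.038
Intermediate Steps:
S = -37368/1591 (S = 37368*(-1/1591) = -37368/1591 ≈ -23.487)
√(S - 11*((1/(-38) + 38)/(-39 - 43) - 107)) = √(-37368/1591 - 11*((1/(-38) + 38)/(-39 - 43) - 107)) = √(-37368/1591 - 11*((-1/38 + 38)/(-82) - 107)) = √(-37368/1591 - 11*((1443/38)*(-1/82) - 107)) = √(-37368/1591 - 11*(-1443/3116 - 107)) = √(-37368/1591 - 11*(-334855/3116)) = √(-37368/1591 + 3683405/3116) = √(5743858667/4957556) = √7118875249434463/2478778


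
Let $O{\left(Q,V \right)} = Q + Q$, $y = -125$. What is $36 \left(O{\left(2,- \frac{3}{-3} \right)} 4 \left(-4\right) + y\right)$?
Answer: $-6804$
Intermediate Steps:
$O{\left(Q,V \right)} = 2 Q$
$36 \left(O{\left(2,- \frac{3}{-3} \right)} 4 \left(-4\right) + y\right) = 36 \left(2 \cdot 2 \cdot 4 \left(-4\right) - 125\right) = 36 \left(4 \cdot 4 \left(-4\right) - 125\right) = 36 \left(16 \left(-4\right) - 125\right) = 36 \left(-64 - 125\right) = 36 \left(-189\right) = -6804$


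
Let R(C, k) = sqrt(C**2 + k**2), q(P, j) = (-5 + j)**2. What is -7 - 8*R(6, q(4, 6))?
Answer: -7 - 8*sqrt(37) ≈ -55.662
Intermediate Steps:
-7 - 8*R(6, q(4, 6)) = -7 - 8*sqrt(6**2 + ((-5 + 6)**2)**2) = -7 - 8*sqrt(36 + (1**2)**2) = -7 - 8*sqrt(36 + 1**2) = -7 - 8*sqrt(36 + 1) = -7 - 8*sqrt(37)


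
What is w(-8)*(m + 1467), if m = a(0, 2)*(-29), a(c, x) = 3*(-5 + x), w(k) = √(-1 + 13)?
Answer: 3456*√3 ≈ 5986.0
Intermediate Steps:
w(k) = 2*√3 (w(k) = √12 = 2*√3)
a(c, x) = -15 + 3*x
m = 261 (m = (-15 + 3*2)*(-29) = (-15 + 6)*(-29) = -9*(-29) = 261)
w(-8)*(m + 1467) = (2*√3)*(261 + 1467) = (2*√3)*1728 = 3456*√3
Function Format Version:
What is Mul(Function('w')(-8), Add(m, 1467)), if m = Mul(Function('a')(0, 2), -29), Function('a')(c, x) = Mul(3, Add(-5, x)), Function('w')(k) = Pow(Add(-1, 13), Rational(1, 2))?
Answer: Mul(3456, Pow(3, Rational(1, 2))) ≈ 5986.0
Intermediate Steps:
Function('w')(k) = Mul(2, Pow(3, Rational(1, 2))) (Function('w')(k) = Pow(12, Rational(1, 2)) = Mul(2, Pow(3, Rational(1, 2))))
Function('a')(c, x) = Add(-15, Mul(3, x))
m = 261 (m = Mul(Add(-15, Mul(3, 2)), -29) = Mul(Add(-15, 6), -29) = Mul(-9, -29) = 261)
Mul(Function('w')(-8), Add(m, 1467)) = Mul(Mul(2, Pow(3, Rational(1, 2))), Add(261, 1467)) = Mul(Mul(2, Pow(3, Rational(1, 2))), 1728) = Mul(3456, Pow(3, Rational(1, 2)))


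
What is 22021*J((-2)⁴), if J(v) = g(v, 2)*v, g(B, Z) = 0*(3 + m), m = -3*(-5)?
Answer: 0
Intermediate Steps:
m = 15
g(B, Z) = 0 (g(B, Z) = 0*(3 + 15) = 0*18 = 0)
J(v) = 0 (J(v) = 0*v = 0)
22021*J((-2)⁴) = 22021*0 = 0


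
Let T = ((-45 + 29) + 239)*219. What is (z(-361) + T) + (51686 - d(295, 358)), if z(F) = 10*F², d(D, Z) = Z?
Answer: 1403375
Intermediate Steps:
T = 48837 (T = (-16 + 239)*219 = 223*219 = 48837)
(z(-361) + T) + (51686 - d(295, 358)) = (10*(-361)² + 48837) + (51686 - 1*358) = (10*130321 + 48837) + (51686 - 358) = (1303210 + 48837) + 51328 = 1352047 + 51328 = 1403375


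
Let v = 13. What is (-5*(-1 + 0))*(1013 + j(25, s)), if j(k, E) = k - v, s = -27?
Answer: 5125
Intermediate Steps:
j(k, E) = -13 + k (j(k, E) = k - 1*13 = k - 13 = -13 + k)
(-5*(-1 + 0))*(1013 + j(25, s)) = (-5*(-1 + 0))*(1013 + (-13 + 25)) = (-5*(-1))*(1013 + 12) = 5*1025 = 5125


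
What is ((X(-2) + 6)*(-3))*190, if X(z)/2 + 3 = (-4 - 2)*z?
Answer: -13680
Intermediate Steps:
X(z) = -6 - 12*z (X(z) = -6 + 2*((-4 - 2)*z) = -6 + 2*(-6*z) = -6 - 12*z)
((X(-2) + 6)*(-3))*190 = (((-6 - 12*(-2)) + 6)*(-3))*190 = (((-6 + 24) + 6)*(-3))*190 = ((18 + 6)*(-3))*190 = (24*(-3))*190 = -72*190 = -13680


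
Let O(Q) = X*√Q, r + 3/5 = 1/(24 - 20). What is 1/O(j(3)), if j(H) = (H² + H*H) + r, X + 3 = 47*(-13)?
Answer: -√1765/108371 ≈ -0.00038767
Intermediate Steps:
X = -614 (X = -3 + 47*(-13) = -3 - 611 = -614)
r = -7/20 (r = -⅗ + 1/(24 - 20) = -⅗ + 1/4 = -⅗ + ¼ = -7/20 ≈ -0.35000)
j(H) = -7/20 + 2*H² (j(H) = (H² + H*H) - 7/20 = (H² + H²) - 7/20 = 2*H² - 7/20 = -7/20 + 2*H²)
O(Q) = -614*√Q
1/O(j(3)) = 1/(-614*√(-7/20 + 2*3²)) = 1/(-614*√(-7/20 + 2*9)) = 1/(-614*√(-7/20 + 18)) = 1/(-307*√1765/5) = -√1765/108371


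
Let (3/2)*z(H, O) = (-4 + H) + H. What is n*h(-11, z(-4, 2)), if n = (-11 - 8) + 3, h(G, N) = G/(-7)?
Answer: -176/7 ≈ -25.143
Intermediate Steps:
z(H, O) = -8/3 + 4*H/3 (z(H, O) = 2*((-4 + H) + H)/3 = 2*(-4 + 2*H)/3 = -8/3 + 4*H/3)
h(G, N) = -G/7 (h(G, N) = G*(-1/7) = -G/7)
n = -16 (n = -19 + 3 = -16)
n*h(-11, z(-4, 2)) = -(-16)*(-11)/7 = -16*11/7 = -176/7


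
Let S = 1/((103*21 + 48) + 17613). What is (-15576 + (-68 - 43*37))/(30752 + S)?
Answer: -341666640/609627649 ≈ -0.56045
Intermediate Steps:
S = 1/19824 (S = 1/((2163 + 48) + 17613) = 1/(2211 + 17613) = 1/19824 ≈ 5.0444e-5)
(-15576 + (-68 - 43*37))/(30752 + S) = (-15576 + (-68 - 43*37))/(30752 + 1/19824) = (-15576 + (-68 - 1591))/(609627649/19824) = (-15576 - 1659)*(19824/609627649) = -17235*19824/609627649 = -341666640/609627649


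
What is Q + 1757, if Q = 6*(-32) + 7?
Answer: 1572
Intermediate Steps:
Q = -185 (Q = -192 + 7 = -185)
Q + 1757 = -185 + 1757 = 1572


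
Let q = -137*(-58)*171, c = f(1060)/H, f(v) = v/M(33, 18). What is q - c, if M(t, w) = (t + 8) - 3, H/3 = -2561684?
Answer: 99200779975669/73007994 ≈ 1.3588e+6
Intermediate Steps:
H = -7685052 (H = 3*(-2561684) = -7685052)
M(t, w) = 5 + t (M(t, w) = (8 + t) - 3 = 5 + t)
f(v) = v/38 (f(v) = v/(5 + 33) = v/38)
c = -265/73007994 (c = ((1/38)*1060)/(-7685052) = (530/19)*(-1/7685052) = -265/73007994 ≈ -3.6297e-6)
q = 1358766 (q = 7946*171 = 1358766)
q - c = 1358766 - 1*(-265/73007994) = 1358766 + 265/73007994 = 99200779975669/73007994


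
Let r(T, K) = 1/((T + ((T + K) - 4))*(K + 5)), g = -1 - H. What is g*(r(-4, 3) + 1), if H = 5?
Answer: -71/12 ≈ -5.9167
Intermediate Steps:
g = -6 (g = -1 - 1*5 = -1 - 5 = -6)
r(T, K) = 1/((5 + K)*(-4 + K + 2*T)) (r(T, K) = 1/((T + ((K + T) - 4))*(5 + K)) = 1/((T + (-4 + K + T))*(5 + K)) = 1/((-4 + K + 2*T)*(5 + K)) = 1/((5 + K)*(-4 + K + 2*T)))
g*(r(-4, 3) + 1) = -6*(1/(-20 + 3 + 3**2 + 10*(-4) + 2*3*(-4)) + 1) = -6*(1/(-20 + 3 + 9 - 40 - 24) + 1) = -6*(1/(-72) + 1) = -6*(-1/72 + 1) = -6*71/72 = -71/12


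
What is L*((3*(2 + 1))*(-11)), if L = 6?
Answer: -594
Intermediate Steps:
L*((3*(2 + 1))*(-11)) = 6*((3*(2 + 1))*(-11)) = 6*((3*3)*(-11)) = 6*(9*(-11)) = 6*(-99) = -594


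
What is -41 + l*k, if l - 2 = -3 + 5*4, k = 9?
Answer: 130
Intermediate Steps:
l = 19 (l = 2 + (-3 + 5*4) = 2 + (-3 + 20) = 2 + 17 = 19)
-41 + l*k = -41 + 19*9 = -41 + 171 = 130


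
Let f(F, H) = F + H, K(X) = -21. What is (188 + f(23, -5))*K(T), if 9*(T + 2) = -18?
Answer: -4326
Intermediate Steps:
T = -4 (T = -2 + (⅑)*(-18) = -2 - 2 = -4)
(188 + f(23, -5))*K(T) = (188 + (23 - 5))*(-21) = (188 + 18)*(-21) = 206*(-21) = -4326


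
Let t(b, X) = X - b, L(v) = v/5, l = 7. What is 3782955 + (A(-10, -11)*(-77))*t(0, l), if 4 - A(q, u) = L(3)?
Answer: 18905612/5 ≈ 3.7811e+6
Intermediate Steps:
L(v) = v/5 (L(v) = v*(1/5) = v/5)
A(q, u) = 17/5 (A(q, u) = 4 - 3/5 = 17/5)
3782955 + (A(-10, -11)*(-77))*t(0, l) = 3782955 + ((17/5)*(-77))*(7 - 1*0) = 3782955 - 1309*(7 + 0)/5 = 3782955 - 1309/5*7 = 3782955 - 9163/5 = 18905612/5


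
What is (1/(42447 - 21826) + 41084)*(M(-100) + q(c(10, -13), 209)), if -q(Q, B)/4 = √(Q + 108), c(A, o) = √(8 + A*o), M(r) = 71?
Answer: 60150714715/20621 - 3388772660*√(108 + I*√122)/20621 ≈ 1.2069e+6 - 87218.0*I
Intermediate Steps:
q(Q, B) = -4*√(108 + Q) (q(Q, B) = -4*√(Q + 108) = -4*√(108 + Q))
(1/(42447 - 21826) + 41084)*(M(-100) + q(c(10, -13), 209)) = (1/(42447 - 21826) + 41084)*(71 - 4*√(108 + √(8 + 10*(-13)))) = (1/20621 + 41084)*(71 - 4*√(108 + √(8 - 130))) = (1/20621 + 41084)*(71 - 4*√(108 + √(-122))) = 847193165*(71 - 4*√(108 + I*√122))/20621 = 60150714715/20621 - 3388772660*√(108 + I*√122)/20621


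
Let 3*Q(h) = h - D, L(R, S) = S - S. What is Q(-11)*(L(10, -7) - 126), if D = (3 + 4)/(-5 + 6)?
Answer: 756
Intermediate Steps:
D = 7 (D = 7/1 = 7*1 = 7)
L(R, S) = 0
Q(h) = -7/3 + h/3 (Q(h) = (h - 1*7)/3 = (h - 7)/3 = (-7 + h)/3 = -7/3 + h/3)
Q(-11)*(L(10, -7) - 126) = (-7/3 + (⅓)*(-11))*(0 - 126) = (-7/3 - 11/3)*(-126) = -6*(-126) = 756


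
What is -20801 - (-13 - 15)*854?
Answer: 3111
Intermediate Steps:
-20801 - (-13 - 15)*854 = -20801 - (-28)*854 = -20801 - 1*(-23912) = -20801 + 23912 = 3111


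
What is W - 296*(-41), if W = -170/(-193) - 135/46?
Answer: 107725173/8878 ≈ 12134.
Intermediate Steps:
W = -18235/8878 (W = -170*(-1/193) - 135*1/46 = 170/193 - 135/46 = -18235/8878 ≈ -2.0540)
W - 296*(-41) = -18235/8878 - 296*(-41) = -18235/8878 + 12136 = 107725173/8878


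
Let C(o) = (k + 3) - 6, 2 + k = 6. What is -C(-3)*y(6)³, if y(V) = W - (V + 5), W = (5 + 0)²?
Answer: -2744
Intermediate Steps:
W = 25 (W = 5² = 25)
k = 4 (k = -2 + 6 = 4)
C(o) = 1 (C(o) = (4 + 3) - 6 = 7 - 6 = 1)
y(V) = 20 - V (y(V) = 25 - (V + 5) = 25 - (5 + V) = 25 + (-5 - V) = 20 - V)
-C(-3)*y(6)³ = -(20 - 1*6)³ = -(20 - 6)³ = -14³ = -2744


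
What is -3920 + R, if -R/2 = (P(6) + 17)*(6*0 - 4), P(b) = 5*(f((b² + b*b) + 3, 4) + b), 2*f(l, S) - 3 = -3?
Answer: -3544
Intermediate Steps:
f(l, S) = 0 (f(l, S) = 3/2 + (½)*(-3) = 3/2 - 3/2 = 0)
P(b) = 5*b (P(b) = 5*(0 + b) = 5*b)
R = 376 (R = -2*(5*6 + 17)*(6*0 - 4) = -2*(30 + 17)*(0 - 4) = -94*(-4) = -2*(-188) = 376)
-3920 + R = -3920 + 376 = -3544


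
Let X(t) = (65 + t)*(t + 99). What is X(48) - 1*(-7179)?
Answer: 23790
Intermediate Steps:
X(t) = (65 + t)*(99 + t)
X(48) - 1*(-7179) = (6435 + 48² + 164*48) - 1*(-7179) = (6435 + 2304 + 7872) + 7179 = 16611 + 7179 = 23790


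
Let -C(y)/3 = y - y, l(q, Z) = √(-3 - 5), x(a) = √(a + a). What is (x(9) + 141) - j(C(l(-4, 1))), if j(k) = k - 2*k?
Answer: 141 + 3*√2 ≈ 145.24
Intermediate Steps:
x(a) = √2*√a (x(a) = √(2*a) = √2*√a)
l(q, Z) = 2*I*√2 (l(q, Z) = √(-8) = 2*I*√2)
C(y) = 0 (C(y) = -3*(y - y) = -3*0 = 0)
j(k) = -k
(x(9) + 141) - j(C(l(-4, 1))) = (√2*√9 + 141) - (-1)*0 = (√2*3 + 141) - 1*0 = (3*√2 + 141) + 0 = (141 + 3*√2) + 0 = 141 + 3*√2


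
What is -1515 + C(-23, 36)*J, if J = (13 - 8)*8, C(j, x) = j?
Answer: -2435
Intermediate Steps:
J = 40 (J = 5*8 = 40)
-1515 + C(-23, 36)*J = -1515 - 23*40 = -1515 - 920 = -2435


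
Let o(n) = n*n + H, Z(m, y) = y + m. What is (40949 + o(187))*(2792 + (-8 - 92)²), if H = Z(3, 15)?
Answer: 971373312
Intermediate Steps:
Z(m, y) = m + y
H = 18 (H = 3 + 15 = 18)
o(n) = 18 + n² (o(n) = n*n + 18 = n² + 18 = 18 + n²)
(40949 + o(187))*(2792 + (-8 - 92)²) = (40949 + (18 + 187²))*(2792 + (-8 - 92)²) = (40949 + (18 + 34969))*(2792 + (-100)²) = (40949 + 34987)*(2792 + 10000) = 75936*12792 = 971373312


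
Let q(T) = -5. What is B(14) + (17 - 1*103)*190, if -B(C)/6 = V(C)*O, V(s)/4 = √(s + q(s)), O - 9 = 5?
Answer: -17348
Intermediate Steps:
O = 14 (O = 9 + 5 = 14)
V(s) = 4*√(-5 + s) (V(s) = 4*√(s - 5) = 4*√(-5 + s))
B(C) = -336*√(-5 + C) (B(C) = -6*4*√(-5 + C)*14 = -336*√(-5 + C))
B(14) + (17 - 1*103)*190 = -336*√(-5 + 14) + (17 - 1*103)*190 = -336*√9 + (17 - 103)*190 = -336*3 - 86*190 = -1008 - 16340 = -17348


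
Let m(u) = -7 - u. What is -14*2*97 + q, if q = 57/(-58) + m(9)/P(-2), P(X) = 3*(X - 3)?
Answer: -2362847/870 ≈ -2715.9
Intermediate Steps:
P(X) = -9 + 3*X (P(X) = 3*(-3 + X) = -9 + 3*X)
q = 73/870 (q = 57/(-58) + (-7 - 1*9)/(-9 + 3*(-2)) = 57*(-1/58) + (-7 - 9)/(-9 - 6) = -57/58 - 16/(-15) = -57/58 - 16*(-1/15) = -57/58 + 16/15 = 73/870 ≈ 0.083908)
-14*2*97 + q = -14*2*97 + 73/870 = -28*97 + 73/870 = -2716 + 73/870 = -2362847/870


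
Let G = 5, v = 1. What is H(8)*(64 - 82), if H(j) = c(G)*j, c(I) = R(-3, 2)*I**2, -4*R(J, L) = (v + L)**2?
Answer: 8100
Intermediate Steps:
R(J, L) = -(1 + L)**2/4
c(I) = -9*I**2/4 (c(I) = (-(1 + 2)**2/4)*I**2 = (-1/4*3**2)*I**2 = (-1/4*9)*I**2 = -9*I**2/4)
H(j) = -225*j/4 (H(j) = (-9/4*5**2)*j = (-9/4*25)*j = -225*j/4)
H(8)*(64 - 82) = (-225/4*8)*(64 - 82) = -450*(-18) = 8100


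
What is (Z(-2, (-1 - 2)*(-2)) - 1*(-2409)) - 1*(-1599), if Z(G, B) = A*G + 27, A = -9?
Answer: 4053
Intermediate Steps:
Z(G, B) = 27 - 9*G (Z(G, B) = -9*G + 27 = 27 - 9*G)
(Z(-2, (-1 - 2)*(-2)) - 1*(-2409)) - 1*(-1599) = ((27 - 9*(-2)) - 1*(-2409)) - 1*(-1599) = ((27 + 18) + 2409) + 1599 = (45 + 2409) + 1599 = 2454 + 1599 = 4053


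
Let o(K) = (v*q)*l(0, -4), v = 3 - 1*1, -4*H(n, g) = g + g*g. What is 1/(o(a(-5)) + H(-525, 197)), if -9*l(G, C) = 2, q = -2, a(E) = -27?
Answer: -18/175511 ≈ -0.00010256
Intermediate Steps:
H(n, g) = -g/4 - g**2/4 (H(n, g) = -(g + g*g)/4 = -(g + g**2)/4 = -g/4 - g**2/4)
l(G, C) = -2/9 (l(G, C) = -1/9*2 = -2/9)
v = 2 (v = 3 - 1 = 2)
o(K) = 8/9 (o(K) = (2*(-2))*(-2/9) = -4*(-2/9) = 8/9)
1/(o(a(-5)) + H(-525, 197)) = 1/(8/9 - 1/4*197*(1 + 197)) = 1/(8/9 - 1/4*197*198) = 1/(8/9 - 19503/2) = 1/(-175511/18) = -18/175511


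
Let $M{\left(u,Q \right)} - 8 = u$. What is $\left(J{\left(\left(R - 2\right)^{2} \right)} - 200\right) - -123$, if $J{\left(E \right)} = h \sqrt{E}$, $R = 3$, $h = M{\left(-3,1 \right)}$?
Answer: $-72$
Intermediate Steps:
$M{\left(u,Q \right)} = 8 + u$
$h = 5$ ($h = 8 - 3 = 5$)
$J{\left(E \right)} = 5 \sqrt{E}$
$\left(J{\left(\left(R - 2\right)^{2} \right)} - 200\right) - -123 = \left(5 \sqrt{\left(3 - 2\right)^{2}} - 200\right) - -123 = \left(5 \sqrt{1^{2}} - 200\right) + 123 = \left(5 \sqrt{1} - 200\right) + 123 = \left(5 \cdot 1 - 200\right) + 123 = \left(5 - 200\right) + 123 = -195 + 123 = -72$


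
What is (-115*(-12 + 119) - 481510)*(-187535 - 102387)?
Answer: 143167832430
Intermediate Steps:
(-115*(-12 + 119) - 481510)*(-187535 - 102387) = (-115*107 - 481510)*(-289922) = (-12305 - 481510)*(-289922) = -493815*(-289922) = 143167832430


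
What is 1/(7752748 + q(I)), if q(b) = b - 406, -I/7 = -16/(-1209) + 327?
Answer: 1209/9369813965 ≈ 1.2903e-7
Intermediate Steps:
I = -2767513/1209 (I = -7*(-16/(-1209) + 327) = -7*(-16*(-1/1209) + 327) = -7*(16/1209 + 327) = -7*395359/1209 = -2767513/1209 ≈ -2289.1)
q(b) = -406 + b
1/(7752748 + q(I)) = 1/(7752748 + (-406 - 2767513/1209)) = 1/(7752748 - 3258367/1209) = 1/(9369813965/1209) = 1209/9369813965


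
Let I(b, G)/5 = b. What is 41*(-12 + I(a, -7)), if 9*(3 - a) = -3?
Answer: 574/3 ≈ 191.33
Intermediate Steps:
a = 10/3 (a = 3 - ⅑*(-3) = 3 + ⅓ = 10/3 ≈ 3.3333)
I(b, G) = 5*b
41*(-12 + I(a, -7)) = 41*(-12 + 5*(10/3)) = 41*(-12 + 50/3) = 41*(14/3) = 574/3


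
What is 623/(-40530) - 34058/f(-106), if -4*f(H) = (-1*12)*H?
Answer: 10953751/102290 ≈ 107.09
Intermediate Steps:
f(H) = 3*H (f(H) = -(-1*12)*H/4 = -(-3)*H = 3*H)
623/(-40530) - 34058/f(-106) = 623/(-40530) - 34058/(3*(-106)) = 623*(-1/40530) - 34058/(-318) = -89/5790 - 34058*(-1/318) = -89/5790 + 17029/159 = 10953751/102290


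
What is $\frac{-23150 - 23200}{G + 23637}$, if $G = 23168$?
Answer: $- \frac{9270}{9361} \approx -0.99028$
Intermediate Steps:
$\frac{-23150 - 23200}{G + 23637} = \frac{-23150 - 23200}{23168 + 23637} = - \frac{46350}{46805} = \left(-46350\right) \frac{1}{46805} = - \frac{9270}{9361}$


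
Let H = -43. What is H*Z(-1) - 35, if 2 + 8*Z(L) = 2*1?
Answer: -35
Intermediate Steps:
Z(L) = 0 (Z(L) = -¼ + (2*1)/8 = -¼ + (⅛)*2 = -¼ + ¼ = 0)
H*Z(-1) - 35 = -43*0 - 35 = 0 - 35 = -35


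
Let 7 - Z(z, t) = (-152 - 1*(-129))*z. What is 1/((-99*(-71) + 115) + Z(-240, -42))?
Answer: 1/1631 ≈ 0.00061312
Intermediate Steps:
Z(z, t) = 7 + 23*z (Z(z, t) = 7 - (-152 - 1*(-129))*z = 7 - (-152 + 129)*z = 7 - (-23)*z = 7 + 23*z)
1/((-99*(-71) + 115) + Z(-240, -42)) = 1/((-99*(-71) + 115) + (7 + 23*(-240))) = 1/((7029 + 115) + (7 - 5520)) = 1/(7144 - 5513) = 1/1631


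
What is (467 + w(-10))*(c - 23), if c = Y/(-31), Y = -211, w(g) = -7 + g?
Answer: -225900/31 ≈ -7287.1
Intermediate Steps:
c = 211/31 (c = -211/(-31) = -211*(-1/31) = 211/31 ≈ 6.8064)
(467 + w(-10))*(c - 23) = (467 + (-7 - 10))*(211/31 - 23) = (467 - 17)*(-502/31) = 450*(-502/31) = -225900/31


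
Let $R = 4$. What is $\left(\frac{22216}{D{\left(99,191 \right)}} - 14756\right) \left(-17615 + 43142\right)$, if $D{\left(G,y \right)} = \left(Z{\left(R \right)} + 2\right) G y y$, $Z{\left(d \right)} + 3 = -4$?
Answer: $- \frac{2267352999754324}{6019365} \approx -3.7668 \cdot 10^{8}$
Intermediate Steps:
$Z{\left(d \right)} = -7$ ($Z{\left(d \right)} = -3 - 4 = -7$)
$D{\left(G,y \right)} = - 5 G y^{2}$ ($D{\left(G,y \right)} = \left(-7 + 2\right) G y y = - 5 G y^{2}$)
$\left(\frac{22216}{D{\left(99,191 \right)}} - 14756\right) \left(-17615 + 43142\right) = \left(\frac{22216}{\left(-5\right) 99 \cdot 191^{2}} - 14756\right) \left(-17615 + 43142\right) = \left(\frac{22216}{\left(-5\right) 99 \cdot 36481} - 14756\right) 25527 = \left(\frac{22216}{-18058095} - 14756\right) 25527 = \left(22216 \left(- \frac{1}{18058095}\right) - 14756\right) 25527 = \left(- \frac{22216}{18058095} - 14756\right) 25527 = \left(- \frac{266465272036}{18058095}\right) 25527 = - \frac{2267352999754324}{6019365}$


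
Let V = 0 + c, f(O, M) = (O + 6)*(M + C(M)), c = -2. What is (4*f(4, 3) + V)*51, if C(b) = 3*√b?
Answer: 6018 + 6120*√3 ≈ 16618.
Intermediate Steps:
f(O, M) = (6 + O)*(M + 3*√M) (f(O, M) = (O + 6)*(M + 3*√M) = (6 + O)*(M + 3*√M))
V = -2 (V = 0 - 2 = -2)
(4*f(4, 3) + V)*51 = (4*(6*3 + 18*√3 + 3*4 + 3*4*√3) - 2)*51 = (4*(18 + 18*√3 + 12 + 12*√3) - 2)*51 = (4*(30 + 30*√3) - 2)*51 = ((120 + 120*√3) - 2)*51 = (118 + 120*√3)*51 = 6018 + 6120*√3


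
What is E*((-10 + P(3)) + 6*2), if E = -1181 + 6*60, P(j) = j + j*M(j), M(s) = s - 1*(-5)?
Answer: -23809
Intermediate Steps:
M(s) = 5 + s (M(s) = s + 5 = 5 + s)
P(j) = j + j*(5 + j)
E = -821 (E = -1181 + 360 = -821)
E*((-10 + P(3)) + 6*2) = -821*((-10 + 3*(6 + 3)) + 6*2) = -821*((-10 + 3*9) + 12) = -821*((-10 + 27) + 12) = -821*(17 + 12) = -821*29 = -23809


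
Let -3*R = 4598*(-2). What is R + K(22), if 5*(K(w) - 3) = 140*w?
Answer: 11053/3 ≈ 3684.3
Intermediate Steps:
K(w) = 3 + 28*w (K(w) = 3 + (140*w)/5 = 3 + 28*w)
R = 9196/3 (R = -4598*(-2)/3 = -1/3*(-9196) = 9196/3 ≈ 3065.3)
R + K(22) = 9196/3 + (3 + 28*22) = 9196/3 + (3 + 616) = 9196/3 + 619 = 11053/3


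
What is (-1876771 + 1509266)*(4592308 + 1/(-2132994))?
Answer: -3599845765057543255/2132994 ≈ -1.6877e+12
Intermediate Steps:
(-1876771 + 1509266)*(4592308 + 1/(-2132994)) = -367505*(4592308 - 1/2132994) = -367505*9795365410151/2132994 = -3599845765057543255/2132994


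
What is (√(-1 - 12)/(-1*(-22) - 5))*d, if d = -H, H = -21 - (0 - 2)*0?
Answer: 21*I*√13/17 ≈ 4.4539*I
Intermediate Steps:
H = -21 (H = -21 - (-2)*0 = -21 - 1*0 = -21 + 0 = -21)
d = 21 (d = -1*(-21) = 21)
(√(-1 - 12)/(-1*(-22) - 5))*d = (√(-1 - 12)/(-1*(-22) - 5))*21 = (√(-13)/(22 - 5))*21 = ((I*√13)/17)*21 = (I*√13/17)*21 = 21*I*√13/17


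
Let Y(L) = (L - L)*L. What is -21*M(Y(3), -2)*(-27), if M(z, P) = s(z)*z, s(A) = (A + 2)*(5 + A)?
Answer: 0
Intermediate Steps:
Y(L) = 0 (Y(L) = 0*L = 0)
s(A) = (2 + A)*(5 + A)
M(z, P) = z*(10 + z² + 7*z) (M(z, P) = (10 + z² + 7*z)*z = z*(10 + z² + 7*z))
-21*M(Y(3), -2)*(-27) = -0*(10 + 0² + 7*0)*(-27) = -0*(10 + 0 + 0)*(-27) = -0*10*(-27) = -21*0*(-27) = 0*(-27) = 0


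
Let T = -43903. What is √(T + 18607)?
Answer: 4*I*√1581 ≈ 159.05*I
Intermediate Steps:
√(T + 18607) = √(-43903 + 18607) = √(-25296) = 4*I*√1581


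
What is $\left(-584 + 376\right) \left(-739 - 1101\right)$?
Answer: $382720$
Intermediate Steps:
$\left(-584 + 376\right) \left(-739 - 1101\right) = \left(-208\right) \left(-1840\right) = 382720$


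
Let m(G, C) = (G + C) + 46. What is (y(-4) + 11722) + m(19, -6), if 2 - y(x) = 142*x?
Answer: 12351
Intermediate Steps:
y(x) = 2 - 142*x
m(G, C) = 46 + C + G (m(G, C) = (C + G) + 46 = 46 + C + G)
(y(-4) + 11722) + m(19, -6) = ((2 - 142*(-4)) + 11722) + (46 - 6 + 19) = ((2 + 568) + 11722) + 59 = (570 + 11722) + 59 = 12292 + 59 = 12351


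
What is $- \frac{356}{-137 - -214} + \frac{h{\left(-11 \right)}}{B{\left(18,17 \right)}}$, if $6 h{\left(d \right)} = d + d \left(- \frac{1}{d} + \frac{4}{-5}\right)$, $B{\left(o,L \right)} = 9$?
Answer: $- \frac{48676}{10395} \approx -4.6826$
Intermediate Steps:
$h{\left(d \right)} = \frac{d}{6} + \frac{d \left(- \frac{4}{5} - \frac{1}{d}\right)}{6}$ ($h{\left(d \right)} = \frac{d + d \left(- \frac{1}{d} + \frac{4}{-5}\right)}{6} = \frac{d + d \left(- \frac{1}{d} + 4 \left(- \frac{1}{5}\right)\right)}{6} = \frac{d + d \left(- \frac{1}{d} - \frac{4}{5}\right)}{6} = \frac{d + d \left(- \frac{4}{5} - \frac{1}{d}\right)}{6} = \frac{d}{6} + \frac{d \left(- \frac{4}{5} - \frac{1}{d}\right)}{6}$)
$- \frac{356}{-137 - -214} + \frac{h{\left(-11 \right)}}{B{\left(18,17 \right)}} = - \frac{356}{-137 - -214} + \frac{- \frac{1}{6} + \frac{1}{30} \left(-11\right)}{9} = - \frac{356}{-137 + 214} + \left(- \frac{1}{6} - \frac{11}{30}\right) \frac{1}{9} = - \frac{356}{77} - \frac{8}{135} = - \frac{48676}{10395}$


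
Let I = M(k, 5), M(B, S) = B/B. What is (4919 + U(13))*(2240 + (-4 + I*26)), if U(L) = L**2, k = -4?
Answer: 11509056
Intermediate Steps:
M(B, S) = 1
I = 1
(4919 + U(13))*(2240 + (-4 + I*26)) = (4919 + 13**2)*(2240 + (-4 + 1*26)) = (4919 + 169)*(2240 + (-4 + 26)) = 5088*(2240 + 22) = 5088*2262 = 11509056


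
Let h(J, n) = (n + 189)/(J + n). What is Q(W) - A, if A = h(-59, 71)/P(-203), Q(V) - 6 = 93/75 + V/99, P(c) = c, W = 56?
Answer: 3975382/502425 ≈ 7.9124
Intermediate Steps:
Q(V) = 181/25 + V/99 (Q(V) = 6 + (93/75 + V/99) = 6 + (93*(1/75) + V*(1/99)) = 6 + (31/25 + V/99) = 181/25 + V/99)
h(J, n) = (189 + n)/(J + n)
A = -65/609 (A = ((189 + 71)/(-59 + 71))/(-203) = (260/12)*(-1/203) = ((1/12)*260)*(-1/203) = (65/3)*(-1/203) = -65/609 ≈ -0.10673)
Q(W) - A = (181/25 + (1/99)*56) - 1*(-65/609) = (181/25 + 56/99) + 65/609 = 19319/2475 + 65/609 = 3975382/502425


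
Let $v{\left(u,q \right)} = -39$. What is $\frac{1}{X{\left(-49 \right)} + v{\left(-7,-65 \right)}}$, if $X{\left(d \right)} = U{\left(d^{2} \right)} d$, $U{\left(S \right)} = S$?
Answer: $- \frac{1}{117688} \approx -8.497 \cdot 10^{-6}$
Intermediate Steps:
$X{\left(d \right)} = d^{3}$ ($X{\left(d \right)} = d^{2} d = d^{3}$)
$\frac{1}{X{\left(-49 \right)} + v{\left(-7,-65 \right)}} = \frac{1}{\left(-49\right)^{3} - 39} = \frac{1}{-117649 - 39} = \frac{1}{-117688} = - \frac{1}{117688}$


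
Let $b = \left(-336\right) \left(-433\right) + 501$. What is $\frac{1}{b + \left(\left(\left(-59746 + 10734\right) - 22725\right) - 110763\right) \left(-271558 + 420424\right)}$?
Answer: $- \frac{1}{27167899011} \approx -3.6808 \cdot 10^{-11}$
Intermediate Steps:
$b = 145989$ ($b = 145488 + 501 = 145989$)
$\frac{1}{b + \left(\left(\left(-59746 + 10734\right) - 22725\right) - 110763\right) \left(-271558 + 420424\right)} = \frac{1}{145989 + \left(\left(\left(-59746 + 10734\right) - 22725\right) - 110763\right) \left(-271558 + 420424\right)} = \frac{1}{145989 + \left(\left(-49012 - 22725\right) - 110763\right) 148866} = \frac{1}{145989 + \left(-71737 - 110763\right) 148866} = \frac{1}{145989 - 27168045000} = \frac{1}{-27167899011} = - \frac{1}{27167899011}$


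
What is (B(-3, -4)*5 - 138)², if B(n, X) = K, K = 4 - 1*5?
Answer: 20449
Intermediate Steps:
K = -1 (K = 4 - 5 = -1)
B(n, X) = -1
(B(-3, -4)*5 - 138)² = (-1*5 - 138)² = (-5 - 138)² = (-143)² = 20449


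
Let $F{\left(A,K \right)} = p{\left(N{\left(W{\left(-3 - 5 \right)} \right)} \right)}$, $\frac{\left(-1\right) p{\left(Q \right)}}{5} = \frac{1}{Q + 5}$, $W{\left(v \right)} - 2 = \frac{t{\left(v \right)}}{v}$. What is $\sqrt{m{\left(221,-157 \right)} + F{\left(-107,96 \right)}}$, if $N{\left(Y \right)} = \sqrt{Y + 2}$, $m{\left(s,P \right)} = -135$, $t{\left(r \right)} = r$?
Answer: $\frac{\sqrt{-680 - 135 \sqrt{5}}}{\sqrt{5 + \sqrt{5}}} \approx 11.649 i$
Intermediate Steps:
$W{\left(v \right)} = 3$ ($W{\left(v \right)} = 2 + \frac{v}{v} = 2 + 1 = 3$)
$N{\left(Y \right)} = \sqrt{2 + Y}$
$p{\left(Q \right)} = - \frac{5}{5 + Q}$ ($p{\left(Q \right)} = - \frac{5}{Q + 5} = - \frac{5}{5 + Q}$)
$F{\left(A,K \right)} = - \frac{5}{5 + \sqrt{5}}$ ($F{\left(A,K \right)} = - \frac{5}{5 + \sqrt{2 + 3}} = - \frac{5}{5 + \sqrt{5}}$)
$\sqrt{m{\left(221,-157 \right)} + F{\left(-107,96 \right)}} = \sqrt{-135 - \left(\frac{5}{4} - \frac{\sqrt{5}}{4}\right)} = \sqrt{- \frac{545}{4} + \frac{\sqrt{5}}{4}}$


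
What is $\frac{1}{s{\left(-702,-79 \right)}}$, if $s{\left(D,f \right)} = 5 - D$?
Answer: $\frac{1}{707} \approx 0.0014144$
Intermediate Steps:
$\frac{1}{s{\left(-702,-79 \right)}} = \frac{1}{5 - -702} = \frac{1}{5 + 702} = \frac{1}{707}$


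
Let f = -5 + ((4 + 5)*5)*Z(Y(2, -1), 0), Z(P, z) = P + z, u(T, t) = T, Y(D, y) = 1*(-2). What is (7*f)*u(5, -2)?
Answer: -3325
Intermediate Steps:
Y(D, y) = -2
f = -95 (f = -5 + ((4 + 5)*5)*(-2 + 0) = -5 + (9*5)*(-2) = -5 + 45*(-2) = -5 - 90 = -95)
(7*f)*u(5, -2) = (7*(-95))*5 = -665*5 = -3325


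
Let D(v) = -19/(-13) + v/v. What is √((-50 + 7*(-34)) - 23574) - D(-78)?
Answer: -32/13 + I*√23862 ≈ -2.4615 + 154.47*I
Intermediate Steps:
D(v) = 32/13 (D(v) = -19*(-1/13) + 1 = 19/13 + 1 = 32/13)
√((-50 + 7*(-34)) - 23574) - D(-78) = √((-50 + 7*(-34)) - 23574) - 1*32/13 = √((-50 - 238) - 23574) - 32/13 = √(-288 - 23574) - 32/13 = √(-23862) - 32/13 = I*√23862 - 32/13 = -32/13 + I*√23862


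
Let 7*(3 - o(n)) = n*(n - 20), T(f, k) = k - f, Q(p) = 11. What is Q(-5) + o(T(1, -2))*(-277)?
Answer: 13373/7 ≈ 1910.4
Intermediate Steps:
o(n) = 3 - n*(-20 + n)/7 (o(n) = 3 - n*(n - 20)/7 = 3 - n*(-20 + n)/7)
Q(-5) + o(T(1, -2))*(-277) = 11 + (3 - (-2 - 1*1)²/7 + 20*(-2 - 1*1)/7)*(-277) = 11 + (3 - (-2 - 1)²/7 + 20*(-2 - 1)/7)*(-277) = 11 + (3 - ⅐*(-3)² + (20/7)*(-3))*(-277) = 11 + (3 - ⅐*9 - 60/7)*(-277) = 11 + (3 - 9/7 - 60/7)*(-277) = 11 - 48/7*(-277) = 11 + 13296/7 = 13373/7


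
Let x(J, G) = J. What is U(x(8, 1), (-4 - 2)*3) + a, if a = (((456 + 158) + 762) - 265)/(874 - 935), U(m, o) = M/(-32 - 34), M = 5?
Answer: -73631/4026 ≈ -18.289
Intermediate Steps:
U(m, o) = -5/66 (U(m, o) = 5/(-32 - 34) = 5/(-66) = 5*(-1/66) = -5/66)
a = -1111/61 (a = ((614 + 762) - 265)/(-61) = (1376 - 265)*(-1/61) = 1111*(-1/61) = -1111/61 ≈ -18.213)
U(x(8, 1), (-4 - 2)*3) + a = -5/66 - 1111/61 = -73631/4026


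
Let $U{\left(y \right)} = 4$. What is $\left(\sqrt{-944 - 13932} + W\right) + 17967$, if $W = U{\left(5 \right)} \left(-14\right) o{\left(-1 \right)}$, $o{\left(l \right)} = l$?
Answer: $18023 + 2 i \sqrt{3719} \approx 18023.0 + 121.97 i$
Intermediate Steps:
$W = 56$ ($W = 4 \left(-14\right) \left(-1\right) = \left(-56\right) \left(-1\right) = 56$)
$\left(\sqrt{-944 - 13932} + W\right) + 17967 = \left(\sqrt{-944 - 13932} + 56\right) + 17967 = \left(\sqrt{-14876} + 56\right) + 17967 = \left(2 i \sqrt{3719} + 56\right) + 17967 = \left(56 + 2 i \sqrt{3719}\right) + 17967 = 18023 + 2 i \sqrt{3719}$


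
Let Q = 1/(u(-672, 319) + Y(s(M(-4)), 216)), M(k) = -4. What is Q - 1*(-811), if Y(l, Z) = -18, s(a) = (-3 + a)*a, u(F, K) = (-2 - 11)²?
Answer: 122462/151 ≈ 811.01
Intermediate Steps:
u(F, K) = 169 (u(F, K) = (-13)² = 169)
s(a) = a*(-3 + a)
Q = 1/151 (Q = 1/(169 - 18) = 1/151 ≈ 0.0066225)
Q - 1*(-811) = 1/151 - 1*(-811) = 1/151 + 811 = 122462/151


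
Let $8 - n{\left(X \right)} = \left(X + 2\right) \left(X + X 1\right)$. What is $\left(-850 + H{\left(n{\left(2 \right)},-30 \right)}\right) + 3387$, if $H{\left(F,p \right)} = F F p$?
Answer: $617$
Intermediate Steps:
$n{\left(X \right)} = 8 - 2 X \left(2 + X\right)$ ($n{\left(X \right)} = 8 - \left(X + 2\right) \left(X + X 1\right) = 8 - \left(2 + X\right) \left(X + X\right) = 8 - \left(2 + X\right) 2 X = 8 - 2 X \left(2 + X\right)$)
$H{\left(F,p \right)} = p F^{2}$ ($H{\left(F,p \right)} = F^{2} p = p F^{2}$)
$\left(-850 + H{\left(n{\left(2 \right)},-30 \right)}\right) + 3387 = \left(-850 - 30 \left(8 - 8 - 2 \cdot 2^{2}\right)^{2}\right) + 3387 = \left(-850 - 30 \left(8 - 8 - 8\right)^{2}\right) + 3387 = \left(-850 - 30 \left(-8\right)^{2}\right) + 3387 = \left(-850 - 1920\right) + 3387 = -2770 + 3387 = 617$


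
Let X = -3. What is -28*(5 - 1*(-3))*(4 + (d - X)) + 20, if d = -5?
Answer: -428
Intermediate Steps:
-28*(5 - 1*(-3))*(4 + (d - X)) + 20 = -28*(5 - 1*(-3))*(4 + (-5 - 1*(-3))) + 20 = -28*(5 + 3)*(4 + (-5 + 3)) + 20 = -224*(4 - 2) + 20 = -224*2 + 20 = -28*16 + 20 = -448 + 20 = -428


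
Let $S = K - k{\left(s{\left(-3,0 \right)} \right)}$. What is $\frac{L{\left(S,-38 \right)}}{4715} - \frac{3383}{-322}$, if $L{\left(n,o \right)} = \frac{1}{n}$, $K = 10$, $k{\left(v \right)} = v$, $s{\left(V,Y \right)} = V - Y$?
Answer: $\frac{9015709}{858130} \approx 10.506$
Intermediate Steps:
$S = 13$ ($S = 10 - \left(-3 - 0\right) = 10 - \left(-3 + 0\right) = 10 - -3 = 10 + 3 = 13$)
$\frac{L{\left(S,-38 \right)}}{4715} - \frac{3383}{-322} = \frac{1}{13 \cdot 4715} - \frac{3383}{-322} = \frac{1}{13} \cdot \frac{1}{4715} - - \frac{3383}{322} = \frac{1}{61295} + \frac{3383}{322} = \frac{9015709}{858130}$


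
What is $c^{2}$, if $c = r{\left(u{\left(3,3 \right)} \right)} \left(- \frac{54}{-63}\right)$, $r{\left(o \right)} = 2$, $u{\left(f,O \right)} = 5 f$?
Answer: $\frac{144}{49} \approx 2.9388$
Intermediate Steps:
$c = \frac{12}{7}$ ($c = 2 \left(- \frac{54}{-63}\right) = 2 \left(\left(-54\right) \left(- \frac{1}{63}\right)\right) = 2 \cdot \frac{6}{7} = \frac{12}{7} \approx 1.7143$)
$c^{2} = \left(\frac{12}{7}\right)^{2} = \frac{144}{49}$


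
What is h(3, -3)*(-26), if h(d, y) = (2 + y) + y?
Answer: 104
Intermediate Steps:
h(d, y) = 2 + 2*y
h(3, -3)*(-26) = (2 + 2*(-3))*(-26) = (2 - 6)*(-26) = -4*(-26) = 104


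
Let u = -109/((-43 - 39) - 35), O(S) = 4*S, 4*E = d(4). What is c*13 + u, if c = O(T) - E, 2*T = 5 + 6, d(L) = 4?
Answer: 32050/117 ≈ 273.93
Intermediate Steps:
E = 1 (E = (1/4)*4 = 1)
T = 11/2 (T = (5 + 6)/2 = (1/2)*11 = 11/2 ≈ 5.5000)
u = 109/117 (u = -109/(-82 - 35) = -109/(-117) = -109*(-1/117) = 109/117 ≈ 0.93162)
c = 21 (c = 4*(11/2) - 1*1 = 22 - 1 = 21)
c*13 + u = 21*13 + 109/117 = 273 + 109/117 = 32050/117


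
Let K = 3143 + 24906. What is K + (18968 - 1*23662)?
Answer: 23355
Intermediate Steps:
K = 28049
K + (18968 - 1*23662) = 28049 + (18968 - 1*23662) = 28049 + (18968 - 23662) = 28049 - 4694 = 23355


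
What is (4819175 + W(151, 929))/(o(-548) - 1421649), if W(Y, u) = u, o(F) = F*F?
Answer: -4820104/1121345 ≈ -4.2985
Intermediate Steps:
o(F) = F²
(4819175 + W(151, 929))/(o(-548) - 1421649) = (4819175 + 929)/((-548)² - 1421649) = 4820104/(300304 - 1421649) = 4820104/(-1121345) = 4820104*(-1/1121345) = -4820104/1121345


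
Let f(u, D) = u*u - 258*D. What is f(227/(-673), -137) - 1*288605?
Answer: -114708294082/452929 ≈ -2.5326e+5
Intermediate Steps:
f(u, D) = u**2 - 258*D
f(227/(-673), -137) - 1*288605 = ((227/(-673))**2 - 258*(-137)) - 1*288605 = ((227*(-1/673))**2 + 35346) - 288605 = ((-227/673)**2 + 35346) - 288605 = (51529/452929 + 35346) - 288605 = 16009279963/452929 - 288605 = -114708294082/452929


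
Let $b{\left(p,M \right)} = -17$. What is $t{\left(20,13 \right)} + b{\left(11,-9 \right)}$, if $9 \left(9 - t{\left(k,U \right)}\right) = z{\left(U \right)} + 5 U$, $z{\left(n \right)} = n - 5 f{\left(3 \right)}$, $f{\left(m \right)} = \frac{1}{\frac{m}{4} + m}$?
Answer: $- \frac{446}{27} \approx -16.519$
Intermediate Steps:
$f{\left(m \right)} = \frac{4}{5 m}$ ($f{\left(m \right)} = \frac{1}{m \frac{1}{4} + m} = \frac{1}{\frac{m}{4} + m} = \frac{1}{\frac{5}{4} m} = \frac{4}{5 m}$)
$z{\left(n \right)} = - \frac{4}{3} + n$ ($z{\left(n \right)} = n - 5 \frac{4}{5 \cdot 3} = n - 5 \cdot \frac{4}{5} \cdot \frac{1}{3} = n - \frac{4}{3} = - \frac{4}{3} + n$)
$t{\left(k,U \right)} = \frac{247}{27} - \frac{2 U}{3}$ ($t{\left(k,U \right)} = 9 - \frac{\left(- \frac{4}{3} + U\right) + 5 U}{9} = 9 - \frac{- \frac{4}{3} + 6 U}{9} = 9 - \left(- \frac{4}{27} + \frac{2 U}{3}\right) = \frac{247}{27} - \frac{2 U}{3}$)
$t{\left(20,13 \right)} + b{\left(11,-9 \right)} = \left(\frac{247}{27} - \frac{26}{3}\right) - 17 = \frac{13}{27} - 17 = - \frac{446}{27}$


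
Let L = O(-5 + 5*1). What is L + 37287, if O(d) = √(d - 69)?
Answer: 37287 + I*√69 ≈ 37287.0 + 8.3066*I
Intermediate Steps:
O(d) = √(-69 + d)
L = I*√69 (L = √(-69 + (-5 + 5*1)) = √(-69 + (-5 + 5)) = √(-69 + 0) = √(-69) = I*√69 ≈ 8.3066*I)
L + 37287 = I*√69 + 37287 = 37287 + I*√69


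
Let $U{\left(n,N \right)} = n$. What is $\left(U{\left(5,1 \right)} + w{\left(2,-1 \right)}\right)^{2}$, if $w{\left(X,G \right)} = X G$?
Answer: $9$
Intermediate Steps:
$w{\left(X,G \right)} = G X$
$\left(U{\left(5,1 \right)} + w{\left(2,-1 \right)}\right)^{2} = \left(5 - 2\right)^{2} = 3^{2} = 9$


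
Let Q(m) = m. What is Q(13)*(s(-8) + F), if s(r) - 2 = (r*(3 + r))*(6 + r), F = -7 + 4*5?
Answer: -845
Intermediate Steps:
F = 13 (F = -7 + 20 = 13)
s(r) = 2 + r*(3 + r)*(6 + r) (s(r) = 2 + (r*(3 + r))*(6 + r) = 2 + r*(3 + r)*(6 + r))
Q(13)*(s(-8) + F) = 13*((2 + (-8)**3 + 9*(-8)**2 + 18*(-8)) + 13) = 13*((2 - 512 + 9*64 - 144) + 13) = 13*((2 - 512 + 576 - 144) + 13) = 13*(-78 + 13) = 13*(-65) = -845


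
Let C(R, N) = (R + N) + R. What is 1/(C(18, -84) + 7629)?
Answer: 1/7581 ≈ 0.00013191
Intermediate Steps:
C(R, N) = N + 2*R (C(R, N) = (N + R) + R = N + 2*R)
1/(C(18, -84) + 7629) = 1/((-84 + 2*18) + 7629) = 1/((-84 + 36) + 7629) = 1/(-48 + 7629) = 1/7581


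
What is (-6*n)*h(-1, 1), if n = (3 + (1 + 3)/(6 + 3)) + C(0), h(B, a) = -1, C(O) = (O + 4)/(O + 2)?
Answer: 98/3 ≈ 32.667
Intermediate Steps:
C(O) = (4 + O)/(2 + O)
n = 49/9 (n = (3 + (1 + 3)/(6 + 3)) + (4 + 0)/(2 + 0) = (3 + 4/9) + 4/2 = (3 + 4*(⅑)) + (½)*4 = (3 + 4/9) + 2 = 31/9 + 2 = 49/9 ≈ 5.4444)
(-6*n)*h(-1, 1) = -6*49/9*(-1) = -98/3*(-1) = 98/3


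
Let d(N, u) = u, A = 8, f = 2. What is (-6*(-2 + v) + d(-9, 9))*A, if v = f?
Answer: 72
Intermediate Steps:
v = 2
(-6*(-2 + v) + d(-9, 9))*A = (-6*(-2 + 2) + 9)*8 = (-6*0 + 9)*8 = (0 + 9)*8 = 9*8 = 72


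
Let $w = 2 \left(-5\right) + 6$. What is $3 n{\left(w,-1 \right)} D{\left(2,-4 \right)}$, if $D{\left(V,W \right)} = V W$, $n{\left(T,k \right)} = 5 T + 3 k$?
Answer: $552$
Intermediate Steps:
$w = -4$ ($w = -10 + 6 = -4$)
$n{\left(T,k \right)} = 3 k + 5 T$
$3 n{\left(w,-1 \right)} D{\left(2,-4 \right)} = 3 \left(3 \left(-1\right) + 5 \left(-4\right)\right) 2 \left(-4\right) = 3 \left(-3 - 20\right) \left(-8\right) = 3 \left(-23\right) \left(-8\right) = \left(-69\right) \left(-8\right) = 552$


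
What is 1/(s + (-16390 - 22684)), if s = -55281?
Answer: -1/94355 ≈ -1.0598e-5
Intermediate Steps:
1/(s + (-16390 - 22684)) = 1/(-55281 + (-16390 - 22684)) = 1/(-55281 - 39074) = 1/(-94355) = -1/94355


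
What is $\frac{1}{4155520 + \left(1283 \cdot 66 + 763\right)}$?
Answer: $\frac{1}{4240961} \approx 2.358 \cdot 10^{-7}$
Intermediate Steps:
$\frac{1}{4155520 + \left(1283 \cdot 66 + 763\right)} = \frac{1}{4155520 + \left(84678 + 763\right)} = \frac{1}{4155520 + 85441} = \frac{1}{4240961}$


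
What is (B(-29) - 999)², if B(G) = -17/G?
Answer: 838334116/841 ≈ 9.9683e+5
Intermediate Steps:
(B(-29) - 999)² = (-17/(-29) - 999)² = (-17*(-1/29) - 999)² = (17/29 - 999)² = (-28954/29)² = 838334116/841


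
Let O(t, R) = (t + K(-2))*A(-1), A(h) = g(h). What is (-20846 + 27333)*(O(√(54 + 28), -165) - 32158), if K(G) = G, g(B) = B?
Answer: -208595972 - 6487*√82 ≈ -2.0865e+8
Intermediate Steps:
A(h) = h
O(t, R) = 2 - t (O(t, R) = (t - 2)*(-1) = (-2 + t)*(-1) = 2 - t)
(-20846 + 27333)*(O(√(54 + 28), -165) - 32158) = (-20846 + 27333)*((2 - √(54 + 28)) - 32158) = 6487*((2 - √82) - 32158) = 6487*(-32156 - √82) = -208595972 - 6487*√82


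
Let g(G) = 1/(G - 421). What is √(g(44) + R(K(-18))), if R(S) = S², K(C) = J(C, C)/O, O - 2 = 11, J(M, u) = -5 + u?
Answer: 4*√27782/377 ≈ 1.7685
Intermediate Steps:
O = 13 (O = 2 + 11 = 13)
g(G) = 1/(-421 + G)
K(C) = -5/13 + C/13 (K(C) = (-5 + C)/13 = (-5 + C)*(1/13) = -5/13 + C/13)
√(g(44) + R(K(-18))) = √(1/(-421 + 44) + (-5/13 + (1/13)*(-18))²) = √(1/(-377) + (-5/13 - 18/13)²) = √(-1/377 + (-23/13)²) = √(-1/377 + 529/169) = √(15328/4901) = 4*√27782/377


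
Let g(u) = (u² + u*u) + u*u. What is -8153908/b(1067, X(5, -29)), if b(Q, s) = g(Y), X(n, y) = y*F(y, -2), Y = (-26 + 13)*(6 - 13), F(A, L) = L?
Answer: -1164844/3549 ≈ -328.22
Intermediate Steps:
Y = 91 (Y = -13*(-7) = 91)
g(u) = 3*u² (g(u) = (u² + u²) + u² = 2*u² + u² = 3*u²)
X(n, y) = -2*y (X(n, y) = y*(-2) = -2*y)
b(Q, s) = 24843 (b(Q, s) = 3*91² = 3*8281 = 24843)
-8153908/b(1067, X(5, -29)) = -8153908/24843 = -8153908*1/24843 = -1164844/3549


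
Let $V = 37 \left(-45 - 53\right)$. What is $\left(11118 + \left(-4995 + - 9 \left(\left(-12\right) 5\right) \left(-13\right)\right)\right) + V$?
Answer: $-4523$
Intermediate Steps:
$V = -3626$ ($V = 37 \left(-98\right) = -3626$)
$\left(11118 + \left(-4995 + - 9 \left(\left(-12\right) 5\right) \left(-13\right)\right)\right) + V = \left(11118 + \left(-4995 + - 9 \left(\left(-12\right) 5\right) \left(-13\right)\right)\right) - 3626 = \left(11118 + \left(-4995 + \left(-9\right) \left(-60\right) \left(-13\right)\right)\right) - 3626 = \left(11118 + \left(-4995 + 540 \left(-13\right)\right)\right) - 3626 = \left(11118 - 12015\right) - 3626 = -897 - 3626 = -4523$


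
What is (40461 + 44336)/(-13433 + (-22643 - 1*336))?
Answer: -84797/36412 ≈ -2.3288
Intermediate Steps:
(40461 + 44336)/(-13433 + (-22643 - 1*336)) = 84797/(-13433 + (-22643 - 336)) = 84797/(-13433 - 22979) = 84797/(-36412) = 84797*(-1/36412) = -84797/36412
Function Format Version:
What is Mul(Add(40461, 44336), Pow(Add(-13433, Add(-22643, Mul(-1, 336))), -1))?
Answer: Rational(-84797, 36412) ≈ -2.3288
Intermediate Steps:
Mul(Add(40461, 44336), Pow(Add(-13433, Add(-22643, Mul(-1, 336))), -1)) = Mul(84797, Pow(Add(-13433, Add(-22643, -336)), -1)) = Mul(84797, Pow(Add(-13433, -22979), -1)) = Mul(84797, Pow(-36412, -1)) = Mul(84797, Rational(-1, 36412)) = Rational(-84797, 36412)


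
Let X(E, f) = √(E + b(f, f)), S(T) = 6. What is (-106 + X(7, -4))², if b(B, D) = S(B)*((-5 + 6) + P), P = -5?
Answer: (106 - I*√17)² ≈ 11219.0 - 874.1*I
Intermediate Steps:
b(B, D) = -24 (b(B, D) = 6*((-5 + 6) - 5) = 6*(1 - 5) = 6*(-4) = -24)
X(E, f) = √(-24 + E) (X(E, f) = √(E - 24) = √(-24 + E))
(-106 + X(7, -4))² = (-106 + √(-24 + 7))² = (-106 + √(-17))² = (-106 + I*√17)²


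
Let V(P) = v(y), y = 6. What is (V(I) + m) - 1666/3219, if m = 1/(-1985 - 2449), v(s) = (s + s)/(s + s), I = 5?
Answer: 2294261/4757682 ≈ 0.48222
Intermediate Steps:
v(s) = 1 (v(s) = (2*s)/((2*s)) = (2*s)*(1/(2*s)) = 1)
V(P) = 1
m = -1/4434 (m = 1/(-4434) = -1/4434 ≈ -0.00022553)
(V(I) + m) - 1666/3219 = (1 - 1/4434) - 1666/3219 = 4433/4434 - 1666*1/3219 = 4433/4434 - 1666/3219 = 2294261/4757682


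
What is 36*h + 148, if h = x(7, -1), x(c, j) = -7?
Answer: -104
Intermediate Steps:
h = -7
36*h + 148 = 36*(-7) + 148 = -252 + 148 = -104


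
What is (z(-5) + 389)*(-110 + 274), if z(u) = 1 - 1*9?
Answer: 62484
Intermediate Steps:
z(u) = -8 (z(u) = 1 - 9 = -8)
(z(-5) + 389)*(-110 + 274) = (-8 + 389)*(-110 + 274) = 381*164 = 62484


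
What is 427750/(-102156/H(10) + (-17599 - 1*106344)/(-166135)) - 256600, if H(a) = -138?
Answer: -24997223875850/97636731 ≈ -2.5602e+5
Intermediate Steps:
427750/(-102156/H(10) + (-17599 - 1*106344)/(-166135)) - 256600 = 427750/(-102156/(-138) + (-17599 - 1*106344)/(-166135)) - 256600 = 427750/(-102156*(-1/138) + (-17599 - 106344)*(-1/166135)) - 256600 = 427750/(17026/23 - 123943*(-1/166135)) - 256600 = 427750/(17026/23 + 123943/166135) - 256600 = 427750/(2831465199/3821105) - 256600 = 427750*(3821105/2831465199) - 256600 = 56361298750/97636731 - 256600 = -24997223875850/97636731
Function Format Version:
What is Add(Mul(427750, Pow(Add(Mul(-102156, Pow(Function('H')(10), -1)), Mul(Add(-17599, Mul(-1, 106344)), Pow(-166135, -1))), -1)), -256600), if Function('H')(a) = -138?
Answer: Rational(-24997223875850, 97636731) ≈ -2.5602e+5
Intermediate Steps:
Add(Mul(427750, Pow(Add(Mul(-102156, Pow(Function('H')(10), -1)), Mul(Add(-17599, Mul(-1, 106344)), Pow(-166135, -1))), -1)), -256600) = Add(Mul(427750, Pow(Add(Mul(-102156, Pow(-138, -1)), Mul(Add(-17599, Mul(-1, 106344)), Pow(-166135, -1))), -1)), -256600) = Add(Mul(427750, Pow(Add(Mul(-102156, Rational(-1, 138)), Mul(Add(-17599, -106344), Rational(-1, 166135))), -1)), -256600) = Add(Mul(427750, Pow(Add(Rational(17026, 23), Mul(-123943, Rational(-1, 166135))), -1)), -256600) = Add(Mul(427750, Pow(Add(Rational(17026, 23), Rational(123943, 166135)), -1)), -256600) = Add(Mul(427750, Pow(Rational(2831465199, 3821105), -1)), -256600) = Add(Mul(427750, Rational(3821105, 2831465199)), -256600) = Add(Rational(56361298750, 97636731), -256600) = Rational(-24997223875850, 97636731)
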